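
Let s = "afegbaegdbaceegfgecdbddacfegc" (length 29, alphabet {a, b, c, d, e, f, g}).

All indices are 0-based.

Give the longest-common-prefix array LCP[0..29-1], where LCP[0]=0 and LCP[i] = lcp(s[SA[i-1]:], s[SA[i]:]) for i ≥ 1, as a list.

rank→(start, suffix):
  0 → (10, 'aceegfgecdbddacfegc')
  1 → (23, 'acfegc')
  2 → (5, 'aegdbaceegfgecdbddacfegc')
  3 → (0, 'afegbaegdbaceegfgecdbddacfegc')
  4 → (9, 'baceegfgecdbddacfegc')
  5 → (4, 'baegdbaceegfgecdbddacfegc')
  6 → (20, 'bddacfegc')
  7 → (28, 'c')
  8 → (18, 'cdbddacfegc')
  9 → (11, 'ceegfgecdbddacfegc')
  10 → (24, 'cfegc')
  11 → (22, 'dacfegc')
  12 → (8, 'dbaceegfgecdbddacfegc')
  13 → (19, 'dbddacfegc')
  14 → (21, 'ddacfegc')
  15 → (17, 'ecdbddacfegc')
  16 → (12, 'eegfgecdbddacfegc')
  17 → (2, 'egbaegdbaceegfgecdbddacfegc')
  18 → (26, 'egc')
  19 → (6, 'egdbaceegfgecdbddacfegc')
  20 → (13, 'egfgecdbddacfegc')
  21 → (1, 'fegbaegdbaceegfgecdbddacfegc')
  22 → (25, 'fegc')
  23 → (15, 'fgecdbddacfegc')
  24 → (3, 'gbaegdbaceegfgecdbddacfegc')
  25 → (27, 'gc')
  26 → (7, 'gdbaceegfgecdbddacfegc')
  27 → (16, 'gecdbddacfegc')
  28 → (14, 'gfgecdbddacfegc')

SA = [10, 23, 5, 0, 9, 4, 20, 28, 18, 11, 24, 22, 8, 19, 21, 17, 12, 2, 26, 6, 13, 1, 25, 15, 3, 27, 7, 16, 14]
[i] adj suffixes → lcp
  [1] 10/23 → 2 ('ac')
  [2] 23/5 → 1 ('a')
  [3] 5/0 → 1 ('a')
  [4] 0/9 → 0 ('')
  [5] 9/4 → 2 ('ba')
  [6] 4/20 → 1 ('b')
  [7] 20/28 → 0 ('')
  [8] 28/18 → 1 ('c')
  [9] 18/11 → 1 ('c')
  [10] 11/24 → 1 ('c')
  [11] 24/22 → 0 ('')
  [12] 22/8 → 1 ('d')
  [13] 8/19 → 2 ('db')
  [14] 19/21 → 1 ('d')
  [15] 21/17 → 0 ('')
  [16] 17/12 → 1 ('e')
  [17] 12/2 → 1 ('e')
  [18] 2/26 → 2 ('eg')
  [19] 26/6 → 2 ('eg')
  [20] 6/13 → 2 ('eg')
  [21] 13/1 → 0 ('')
  [22] 1/25 → 3 ('feg')
  [23] 25/15 → 1 ('f')
  [24] 15/3 → 0 ('')
  [25] 3/27 → 1 ('g')
  [26] 27/7 → 1 ('g')
  [27] 7/16 → 1 ('g')
  [28] 16/14 → 1 ('g')

[0, 2, 1, 1, 0, 2, 1, 0, 1, 1, 1, 0, 1, 2, 1, 0, 1, 1, 2, 2, 2, 0, 3, 1, 0, 1, 1, 1, 1]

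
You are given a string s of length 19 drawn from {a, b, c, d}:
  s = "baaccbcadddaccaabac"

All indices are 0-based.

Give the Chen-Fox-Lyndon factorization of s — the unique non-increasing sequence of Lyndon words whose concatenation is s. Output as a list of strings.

emit factor 1: 'b' (i=0, period=1)
emit factor 2: 'aaccbcadddacc' (i=1, period=13)
emit factor 3: 'aabac' (i=14, period=5)

["b", "aaccbcadddacc", "aabac"]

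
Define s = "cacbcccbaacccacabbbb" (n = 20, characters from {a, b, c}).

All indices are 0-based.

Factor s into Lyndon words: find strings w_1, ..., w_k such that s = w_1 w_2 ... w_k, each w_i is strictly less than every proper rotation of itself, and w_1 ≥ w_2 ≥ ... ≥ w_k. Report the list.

emit factor 1: 'c' (i=0, period=1)
emit factor 2: 'acbcccb' (i=1, period=7)
emit factor 3: 'aacccacabbbb' (i=8, period=12)

["c", "acbcccb", "aacccacabbbb"]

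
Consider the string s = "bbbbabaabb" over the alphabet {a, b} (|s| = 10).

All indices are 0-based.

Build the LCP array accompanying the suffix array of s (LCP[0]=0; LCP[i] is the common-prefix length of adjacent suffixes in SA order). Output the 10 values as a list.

rank | idx | suffix
   0 |   6 | aabb
   1 |   4 | abaabb
   2 |   7 | abb
   3 |   9 | b
   4 |   5 | baabb
   5 |   3 | babaabb
   6 |   8 | bb
   7 |   2 | bbabaabb
   8 |   1 | bbbabaabb
   9 |   0 | bbbbabaabb

SA = [6, 4, 7, 9, 5, 3, 8, 2, 1, 0]
i: (SA[i-1],SA[i]) lcp shared
  1: (6,4) 1 'a'
  2: (4,7) 2 'ab'
  3: (7,9) 0 ''
  4: (9,5) 1 'b'
  5: (5,3) 2 'ba'
  6: (3,8) 1 'b'
  7: (8,2) 2 'bb'
  8: (2,1) 2 'bb'
  9: (1,0) 3 'bbb'

[0, 1, 2, 0, 1, 2, 1, 2, 2, 3]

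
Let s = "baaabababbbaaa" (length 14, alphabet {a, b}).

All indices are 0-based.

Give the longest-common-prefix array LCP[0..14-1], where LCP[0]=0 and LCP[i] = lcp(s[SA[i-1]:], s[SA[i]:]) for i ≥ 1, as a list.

[0, 1, 2, 3, 2, 1, 4, 2, 0, 4, 2, 3, 1, 2]

sorted suffixes:
  #0 SA[0]=13  'a'
  #1 SA[1]=12  'aa'
  #2 SA[2]=11  'aaa'
  #3 SA[3]=1  'aaabababbbaaa'
  #4 SA[4]=2  'aabababbbaaa'
  #5 SA[5]=3  'abababbbaaa'
  #6 SA[6]=5  'ababbbaaa'
  #7 SA[7]=7  'abbbaaa'
  #8 SA[8]=10  'baaa'
  #9 SA[9]=0  'baaabababbbaaa'
  #10 SA[10]=4  'bababbbaaa'
  #11 SA[11]=6  'babbbaaa'
  #12 SA[12]=9  'bbaaa'
  #13 SA[13]=8  'bbbaaa'

SA = [13, 12, 11, 1, 2, 3, 5, 7, 10, 0, 4, 6, 9, 8]
[i] adj suffixes → lcp
  [1] 13/12 → 1 ('a')
  [2] 12/11 → 2 ('aa')
  [3] 11/1 → 3 ('aaa')
  [4] 1/2 → 2 ('aa')
  [5] 2/3 → 1 ('a')
  [6] 3/5 → 4 ('abab')
  [7] 5/7 → 2 ('ab')
  [8] 7/10 → 0 ('')
  [9] 10/0 → 4 ('baaa')
  [10] 0/4 → 2 ('ba')
  [11] 4/6 → 3 ('bab')
  [12] 6/9 → 1 ('b')
  [13] 9/8 → 2 ('bb')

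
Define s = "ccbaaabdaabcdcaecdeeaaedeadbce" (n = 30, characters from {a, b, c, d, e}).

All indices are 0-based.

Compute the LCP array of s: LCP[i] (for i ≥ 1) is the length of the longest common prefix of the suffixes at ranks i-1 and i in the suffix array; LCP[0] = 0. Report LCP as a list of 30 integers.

[0, 2, 3, 2, 1, 2, 1, 1, 2, 0, 1, 2, 1, 0, 1, 1, 1, 2, 1, 0, 1, 1, 1, 2, 0, 1, 2, 1, 1, 1]

rank | idx | suffix
   0 |   3 | aaabdaabcdcaecdeeaaedeadbce
   1 |   8 | aabcdcaecdeeaaedeadbce
   2 |   4 | aabdaabcdcaecdeeaaedeadbce
   3 |  20 | aaedeadbce
   4 |   9 | abcdcaecdeeaaedeadbce
   5 |   5 | abdaabcdcaecdeeaaedeadbce
   6 |  25 | adbce
   7 |  14 | aecdeeaaedeadbce
   8 |  21 | aedeadbce
   9 |   2 | baaabdaabcdcaecdeeaaedeadbce
  10 |  10 | bcdcaecdeeaaedeadbce
  11 |  27 | bce
  12 |   6 | bdaabcdcaecdeeaaedeadbce
  13 |  13 | caecdeeaaedeadbce
  14 |   1 | cbaaabdaabcdcaecdeeaaedeadbce
  15 |   0 | ccbaaabdaabcdcaecdeeaaedeadbce
  16 |  11 | cdcaecdeeaaedeadbce
  17 |  16 | cdeeaaedeadbce
  18 |  28 | ce
  19 |   7 | daabcdcaecdeeaaedeadbce
  20 |  26 | dbce
  21 |  12 | dcaecdeeaaedeadbce
  22 |  23 | deadbce
  23 |  17 | deeaaedeadbce
  24 |  29 | e
  25 |  19 | eaaedeadbce
  26 |  24 | eadbce
  27 |  15 | ecdeeaaedeadbce
  28 |  22 | edeadbce
  29 |  18 | eeaaedeadbce

SA = [3, 8, 4, 20, 9, 5, 25, 14, 21, 2, 10, 27, 6, 13, 1, 0, 11, 16, 28, 7, 26, 12, 23, 17, 29, 19, 24, 15, 22, 18]
[i] adj suffixes → lcp
  [1] 3/8 → 2 ('aa')
  [2] 8/4 → 3 ('aab')
  [3] 4/20 → 2 ('aa')
  [4] 20/9 → 1 ('a')
  [5] 9/5 → 2 ('ab')
  [6] 5/25 → 1 ('a')
  [7] 25/14 → 1 ('a')
  [8] 14/21 → 2 ('ae')
  [9] 21/2 → 0 ('')
  [10] 2/10 → 1 ('b')
  [11] 10/27 → 2 ('bc')
  [12] 27/6 → 1 ('b')
  [13] 6/13 → 0 ('')
  [14] 13/1 → 1 ('c')
  [15] 1/0 → 1 ('c')
  [16] 0/11 → 1 ('c')
  [17] 11/16 → 2 ('cd')
  [18] 16/28 → 1 ('c')
  [19] 28/7 → 0 ('')
  [20] 7/26 → 1 ('d')
  [21] 26/12 → 1 ('d')
  [22] 12/23 → 1 ('d')
  [23] 23/17 → 2 ('de')
  [24] 17/29 → 0 ('')
  [25] 29/19 → 1 ('e')
  [26] 19/24 → 2 ('ea')
  [27] 24/15 → 1 ('e')
  [28] 15/22 → 1 ('e')
  [29] 22/18 → 1 ('e')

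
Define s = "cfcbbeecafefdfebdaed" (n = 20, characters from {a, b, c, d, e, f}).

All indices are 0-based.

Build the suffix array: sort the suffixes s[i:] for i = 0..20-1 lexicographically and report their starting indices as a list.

[17, 8, 3, 15, 4, 7, 2, 0, 19, 16, 12, 14, 6, 18, 5, 10, 1, 11, 13, 9]

rank→(start, suffix):
  0 → (17, 'aed')
  1 → (8, 'afefdfebdaed')
  2 → (3, 'bbeecafefdfebdaed')
  3 → (15, 'bdaed')
  4 → (4, 'beecafefdfebdaed')
  5 → (7, 'cafefdfebdaed')
  6 → (2, 'cbbeecafefdfebdaed')
  7 → (0, 'cfcbbeecafefdfebdaed')
  8 → (19, 'd')
  9 → (16, 'daed')
  10 → (12, 'dfebdaed')
  11 → (14, 'ebdaed')
  12 → (6, 'ecafefdfebdaed')
  13 → (18, 'ed')
  14 → (5, 'eecafefdfebdaed')
  15 → (10, 'efdfebdaed')
  16 → (1, 'fcbbeecafefdfebdaed')
  17 → (11, 'fdfebdaed')
  18 → (13, 'febdaed')
  19 → (9, 'fefdfebdaed')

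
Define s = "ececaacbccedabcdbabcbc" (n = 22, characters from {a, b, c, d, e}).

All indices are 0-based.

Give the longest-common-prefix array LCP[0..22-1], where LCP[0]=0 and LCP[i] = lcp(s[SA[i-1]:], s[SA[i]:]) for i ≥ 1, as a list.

rank | idx | suffix
   0 |   4 | aacbccedabcdbabcbc
   1 |  17 | abcbc
   2 |  12 | abcdbabcbc
   3 |   5 | acbccedabcdbabcbc
   4 |  16 | babcbc
   5 |  20 | bc
   6 |  18 | bcbc
   7 |   7 | bccedabcdbabcbc
   8 |  13 | bcdbabcbc
   9 |  21 | c
  10 |   3 | caacbccedabcdbabcbc
  11 |  19 | cbc
  12 |   6 | cbccedabcdbabcbc
  13 |   8 | ccedabcdbabcbc
  14 |  14 | cdbabcbc
  15 |   1 | cecaacbccedabcdbabcbc
  16 |   9 | cedabcdbabcbc
  17 |  11 | dabcdbabcbc
  18 |  15 | dbabcbc
  19 |   2 | ecaacbccedabcdbabcbc
  20 |   0 | ececaacbccedabcdbabcbc
  21 |  10 | edabcdbabcbc

SA = [4, 17, 12, 5, 16, 20, 18, 7, 13, 21, 3, 19, 6, 8, 14, 1, 9, 11, 15, 2, 0, 10]
rank  pair      lcp
   1  s[4:],s[17:]  1  'a'
   2  s[17:],s[12:]  3  'abc'
   3  s[12:],s[5:]  1  'a'
   4  s[5:],s[16:]  0  ''
   5  s[16:],s[20:]  1  'b'
   6  s[20:],s[18:]  2  'bc'
   7  s[18:],s[7:]  2  'bc'
   8  s[7:],s[13:]  2  'bc'
   9  s[13:],s[21:]  0  ''
  10  s[21:],s[3:]  1  'c'
  11  s[3:],s[19:]  1  'c'
  12  s[19:],s[6:]  3  'cbc'
  13  s[6:],s[8:]  1  'c'
  14  s[8:],s[14:]  1  'c'
  15  s[14:],s[1:]  1  'c'
  16  s[1:],s[9:]  2  'ce'
  17  s[9:],s[11:]  0  ''
  18  s[11:],s[15:]  1  'd'
  19  s[15:],s[2:]  0  ''
  20  s[2:],s[0:]  2  'ec'
  21  s[0:],s[10:]  1  'e'

[0, 1, 3, 1, 0, 1, 2, 2, 2, 0, 1, 1, 3, 1, 1, 1, 2, 0, 1, 0, 2, 1]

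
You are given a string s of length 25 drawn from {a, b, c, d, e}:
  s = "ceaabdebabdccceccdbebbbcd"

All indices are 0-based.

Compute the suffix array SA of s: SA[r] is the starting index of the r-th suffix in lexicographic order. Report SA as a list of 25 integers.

[2, 8, 3, 7, 20, 21, 22, 9, 4, 18, 11, 15, 12, 23, 16, 0, 13, 24, 17, 10, 5, 1, 6, 19, 14]

rank→(start, suffix):
  0 → (2, 'aabdebabdccceccdbebbbcd')
  1 → (8, 'abdccceccdbebbbcd')
  2 → (3, 'abdebabdccceccdbebbbcd')
  3 → (7, 'babdccceccdbebbbcd')
  4 → (20, 'bbbcd')
  5 → (21, 'bbcd')
  6 → (22, 'bcd')
  7 → (9, 'bdccceccdbebbbcd')
  8 → (4, 'bdebabdccceccdbebbbcd')
  9 → (18, 'bebbbcd')
  10 → (11, 'ccceccdbebbbcd')
  11 → (15, 'ccdbebbbcd')
  12 → (12, 'cceccdbebbbcd')
  13 → (23, 'cd')
  14 → (16, 'cdbebbbcd')
  15 → (0, 'ceaabdebabdccceccdbebbbcd')
  16 → (13, 'ceccdbebbbcd')
  17 → (24, 'd')
  18 → (17, 'dbebbbcd')
  19 → (10, 'dccceccdbebbbcd')
  20 → (5, 'debabdccceccdbebbbcd')
  21 → (1, 'eaabdebabdccceccdbebbbcd')
  22 → (6, 'ebabdccceccdbebbbcd')
  23 → (19, 'ebbbcd')
  24 → (14, 'eccdbebbbcd')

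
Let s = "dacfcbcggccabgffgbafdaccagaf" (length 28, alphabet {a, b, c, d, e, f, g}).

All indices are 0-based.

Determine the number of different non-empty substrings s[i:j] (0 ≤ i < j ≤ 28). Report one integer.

sorted suffixes:
  #0 SA[0]=11  'abgffgbafdaccagaf'
  #1 SA[1]=21  'accagaf'
  #2 SA[2]=1  'acfcbcggccabgffgbafdaccagaf'
  #3 SA[3]=26  'af'
  #4 SA[4]=18  'afdaccagaf'
  #5 SA[5]=24  'agaf'
  #6 SA[6]=17  'bafdaccagaf'
  #7 SA[7]=5  'bcggccabgffgbafdaccagaf'
  #8 SA[8]=12  'bgffgbafdaccagaf'
  #9 SA[9]=10  'cabgffgbafdaccagaf'
  #10 SA[10]=23  'cagaf'
  #11 SA[11]=4  'cbcggccabgffgbafdaccagaf'
  #12 SA[12]=9  'ccabgffgbafdaccagaf'
  #13 SA[13]=22  'ccagaf'
  #14 SA[14]=2  'cfcbcggccabgffgbafdaccagaf'
  #15 SA[15]=6  'cggccabgffgbafdaccagaf'
  #16 SA[16]=20  'daccagaf'
  #17 SA[17]=0  'dacfcbcggccabgffgbafdaccagaf'
  #18 SA[18]=27  'f'
  #19 SA[19]=3  'fcbcggccabgffgbafdaccagaf'
  #20 SA[20]=19  'fdaccagaf'
  #21 SA[21]=14  'ffgbafdaccagaf'
  #22 SA[22]=15  'fgbafdaccagaf'
  #23 SA[23]=25  'gaf'
  #24 SA[24]=16  'gbafdaccagaf'
  #25 SA[25]=8  'gccabgffgbafdaccagaf'
  #26 SA[26]=13  'gffgbafdaccagaf'
  #27 SA[27]=7  'ggccabgffgbafdaccagaf'

SA = [11, 21, 1, 26, 18, 24, 17, 5, 12, 10, 23, 4, 9, 22, 2, 6, 20, 0, 27, 3, 19, 14, 15, 25, 16, 8, 13, 7]
[i] adj suffixes → lcp
  [1] 11/21 → 1 ('a')
  [2] 21/1 → 2 ('ac')
  [3] 1/26 → 1 ('a')
  [4] 26/18 → 2 ('af')
  [5] 18/24 → 1 ('a')
  [6] 24/17 → 0 ('')
  [7] 17/5 → 1 ('b')
  [8] 5/12 → 1 ('b')
  [9] 12/10 → 0 ('')
  [10] 10/23 → 2 ('ca')
  [11] 23/4 → 1 ('c')
  [12] 4/9 → 1 ('c')
  [13] 9/22 → 3 ('cca')
  [14] 22/2 → 1 ('c')
  [15] 2/6 → 1 ('c')
  [16] 6/20 → 0 ('')
  [17] 20/0 → 3 ('dac')
  [18] 0/27 → 0 ('')
  [19] 27/3 → 1 ('f')
  [20] 3/19 → 1 ('f')
  [21] 19/14 → 1 ('f')
  [22] 14/15 → 1 ('f')
  [23] 15/25 → 0 ('')
  [24] 25/16 → 1 ('g')
  [25] 16/8 → 1 ('g')
  [26] 8/13 → 1 ('g')
  [27] 13/7 → 1 ('g')

n(n+1)/2 = 28·29/2 = 406
Σ LCP = 0 + 1 + 2 + 1 + 2 + 1 + 0 + 1 + 1 + 0 + 2 + 1 + 1 + 3 + 1 + 1 + 0 + 3 + 0 + 1 + 1 + 1 + 1 + 0 + 1 + 1 + 1 + 1 = 29
distinct = 406 − 29 = 377

377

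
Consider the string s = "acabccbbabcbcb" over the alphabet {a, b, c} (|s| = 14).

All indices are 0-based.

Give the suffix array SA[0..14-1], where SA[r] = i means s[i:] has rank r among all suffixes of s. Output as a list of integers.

[8, 2, 0, 13, 7, 6, 11, 9, 3, 1, 12, 5, 10, 4]

rank | idx | suffix
   0 |   8 | abcbcb
   1 |   2 | abccbbabcbcb
   2 |   0 | acabccbbabcbcb
   3 |  13 | b
   4 |   7 | babcbcb
   5 |   6 | bbabcbcb
   6 |  11 | bcb
   7 |   9 | bcbcb
   8 |   3 | bccbbabcbcb
   9 |   1 | cabccbbabcbcb
  10 |  12 | cb
  11 |   5 | cbbabcbcb
  12 |  10 | cbcb
  13 |   4 | ccbbabcbcb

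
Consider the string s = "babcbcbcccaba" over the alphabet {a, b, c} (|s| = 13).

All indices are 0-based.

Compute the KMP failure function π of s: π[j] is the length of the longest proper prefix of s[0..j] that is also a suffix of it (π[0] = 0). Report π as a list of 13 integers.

[0, 0, 1, 0, 1, 0, 1, 0, 0, 0, 0, 1, 2]

π[0] = 0
j=1 s[j]='a': π[1]=0 (border '')
j=2 s[j]='b': π[2]=1 (border 'b')
j=3 s[j]='c': k: 1→0; π[3]=0 (border '')
j=4 s[j]='b': π[4]=1 (border 'b')
j=5 s[j]='c': k: 1→0; π[5]=0 (border '')
j=6 s[j]='b': π[6]=1 (border 'b')
j=7 s[j]='c': k: 1→0; π[7]=0 (border '')
j=8 s[j]='c': π[8]=0 (border '')
j=9 s[j]='c': π[9]=0 (border '')
j=10 s[j]='a': π[10]=0 (border '')
j=11 s[j]='b': π[11]=1 (border 'b')
j=12 s[j]='a': π[12]=2 (border 'ba')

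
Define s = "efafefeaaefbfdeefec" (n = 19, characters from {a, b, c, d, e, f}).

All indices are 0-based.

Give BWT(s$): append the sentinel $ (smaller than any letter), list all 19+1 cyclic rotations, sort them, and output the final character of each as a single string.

ceaffefffd$afeeebeea

rank  rotation              last
    0  $efafefeaaefbfdeefec  c
    1  aaefbfdeefec$efafefe  e
    2  aefbfdeefec$efafefea  a
    3  afefeaaefbfdeefec$ef  f
    4  bfdeefec$efafefeaaef  f
    5  c$efafefeaaefbfdeefe  e
    6  deefec$efafefeaaefbf  f
    7  eaaefbfdeefec$efafef  f
    8  ec$efafefeaaefbfdeef  f
    9  eefec$efafefeaaefbfd  d
   10  efafefeaaefbfdeefec$  $
   11  efbfdeefec$efafefeaa  a
   12  efeaaefbfdeefec$efaf  f
   13  efec$efafefeaaefbfde  e
   14  fafefeaaefbfdeefec$e  e
   15  fbfdeefec$efafefeaae  e
   16  fdeefec$efafefeaaefb  b
   17  feaaefbfdeefec$efafe  e
   18  fec$efafefeaaefbfdee  e
   19  fefeaaefbfdeefec$efa  a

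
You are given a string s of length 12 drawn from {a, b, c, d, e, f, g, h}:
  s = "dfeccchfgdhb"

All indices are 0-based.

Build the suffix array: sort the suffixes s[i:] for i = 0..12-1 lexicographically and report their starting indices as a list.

[11, 3, 4, 5, 0, 9, 2, 1, 7, 8, 10, 6]

rank→(start, suffix):
  0 → (11, 'b')
  1 → (3, 'ccchfgdhb')
  2 → (4, 'cchfgdhb')
  3 → (5, 'chfgdhb')
  4 → (0, 'dfeccchfgdhb')
  5 → (9, 'dhb')
  6 → (2, 'eccchfgdhb')
  7 → (1, 'feccchfgdhb')
  8 → (7, 'fgdhb')
  9 → (8, 'gdhb')
  10 → (10, 'hb')
  11 → (6, 'hfgdhb')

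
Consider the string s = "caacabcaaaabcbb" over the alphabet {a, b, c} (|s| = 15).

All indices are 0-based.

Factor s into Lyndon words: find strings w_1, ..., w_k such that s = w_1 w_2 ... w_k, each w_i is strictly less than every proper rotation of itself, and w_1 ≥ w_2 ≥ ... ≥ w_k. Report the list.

emit factor 1: 'c' (i=0, period=1)
emit factor 2: 'aacabc' (i=1, period=6)
emit factor 3: 'aaaabcbb' (i=7, period=8)

["c", "aacabc", "aaaabcbb"]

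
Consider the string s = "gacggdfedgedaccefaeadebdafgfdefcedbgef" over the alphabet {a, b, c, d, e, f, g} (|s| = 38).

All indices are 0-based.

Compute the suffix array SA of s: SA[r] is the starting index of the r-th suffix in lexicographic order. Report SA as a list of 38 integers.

[12, 1, 19, 17, 24, 22, 34, 13, 31, 14, 2, 11, 23, 33, 20, 28, 5, 8, 18, 21, 10, 32, 7, 36, 15, 29, 37, 16, 30, 27, 6, 25, 0, 4, 9, 35, 26, 3]

rank→(start, suffix):
  0 → (12, 'accefaeadebdafgfdefcedbgef')
  1 → (1, 'acggdfedgedaccefaeadebdafgfdefcedbgef')
  2 → (19, 'adebdafgfdefcedbgef')
  3 → (17, 'aeadebdafgfdefcedbgef')
  4 → (24, 'afgfdefcedbgef')
  5 → (22, 'bdafgfdefcedbgef')
  6 → (34, 'bgef')
  7 → (13, 'ccefaeadebdafgfdefcedbgef')
  8 → (31, 'cedbgef')
  9 → (14, 'cefaeadebdafgfdefcedbgef')
  10 → (2, 'cggdfedgedaccefaeadebdafgfdefcedbgef')
  11 → (11, 'daccefaeadebdafgfdefcedbgef')
  12 → (23, 'dafgfdefcedbgef')
  13 → (33, 'dbgef')
  14 → (20, 'debdafgfdefcedbgef')
  15 → (28, 'defcedbgef')
  16 → (5, 'dfedgedaccefaeadebdafgfdefcedbgef')
  17 → (8, 'dgedaccefaeadebdafgfdefcedbgef')
  18 → (18, 'eadebdafgfdefcedbgef')
  19 → (21, 'ebdafgfdefcedbgef')
  20 → (10, 'edaccefaeadebdafgfdefcedbgef')
  21 → (32, 'edbgef')
  22 → (7, 'edgedaccefaeadebdafgfdefcedbgef')
  23 → (36, 'ef')
  24 → (15, 'efaeadebdafgfdefcedbgef')
  25 → (29, 'efcedbgef')
  26 → (37, 'f')
  27 → (16, 'faeadebdafgfdefcedbgef')
  28 → (30, 'fcedbgef')
  29 → (27, 'fdefcedbgef')
  30 → (6, 'fedgedaccefaeadebdafgfdefcedbgef')
  31 → (25, 'fgfdefcedbgef')
  32 → (0, 'gacggdfedgedaccefaeadebdafgfdefcedbgef')
  33 → (4, 'gdfedgedaccefaeadebdafgfdefcedbgef')
  34 → (9, 'gedaccefaeadebdafgfdefcedbgef')
  35 → (35, 'gef')
  36 → (26, 'gfdefcedbgef')
  37 → (3, 'ggdfedgedaccefaeadebdafgfdefcedbgef')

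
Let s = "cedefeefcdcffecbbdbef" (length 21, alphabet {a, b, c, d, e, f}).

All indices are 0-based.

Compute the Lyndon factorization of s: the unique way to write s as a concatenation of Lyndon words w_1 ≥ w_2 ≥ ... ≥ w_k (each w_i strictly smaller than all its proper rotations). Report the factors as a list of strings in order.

["cedefeef", "cdcffe", "c", "bbdbef"]

emit factor 1: 'cedefeef' (i=0, period=8)
emit factor 2: 'cdcffe' (i=8, period=6)
emit factor 3: 'c' (i=14, period=1)
emit factor 4: 'bbdbef' (i=15, period=6)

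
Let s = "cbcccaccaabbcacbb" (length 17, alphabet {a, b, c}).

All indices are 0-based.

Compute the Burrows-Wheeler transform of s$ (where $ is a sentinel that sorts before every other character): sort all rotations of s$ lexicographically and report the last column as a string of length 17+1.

bcaccbcabccbca$acb

rank  rotation            last
    0  $cbcccaccaabbcacbb  b
    1  aabbcacbb$cbcccacc  c
    2  abbcacbb$cbcccacca  a
    3  acbb$cbcccaccaabbc  c
    4  accaabbcacbb$cbccc  c
    5  b$cbcccaccaabbcacb  b
    6  bb$cbcccaccaabbcac  c
    7  bbcacbb$cbcccaccaa  a
    8  bcacbb$cbcccaccaab  b
    9  bcccaccaabbcacbb$c  c
   10  caabbcacbb$cbcccac  c
   11  cacbb$cbcccaccaabb  b
   12  caccaabbcacbb$cbcc  c
   13  cbb$cbcccaccaabbca  a
   14  cbcccaccaabbcacbb$  $
   15  ccaabbcacbb$cbccca  a
   16  ccaccaabbcacbb$cbc  c
   17  cccaccaabbcacbb$cb  b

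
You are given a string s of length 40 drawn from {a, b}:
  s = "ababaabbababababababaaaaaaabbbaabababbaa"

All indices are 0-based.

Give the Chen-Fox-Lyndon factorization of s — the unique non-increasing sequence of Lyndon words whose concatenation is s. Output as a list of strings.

emit factor 1: 'ab' (i=0, period=2)
emit factor 2: 'ab' (i=2, period=2)
emit factor 3: 'aabbabababababab' (i=4, period=16)
emit factor 4: 'aaaaaaabbbaabababb' (i=20, period=18)
emit factor 5: 'a' (i=38, period=1)
emit factor 6: 'a' (i=39, period=1)

["ab", "ab", "aabbabababababab", "aaaaaaabbbaabababb", "a", "a"]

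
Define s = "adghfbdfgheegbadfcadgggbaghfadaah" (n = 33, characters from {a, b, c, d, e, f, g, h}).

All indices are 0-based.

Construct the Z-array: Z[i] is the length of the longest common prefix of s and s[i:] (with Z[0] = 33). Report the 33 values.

Z[0]=33
i=1: i≥r, start 0; Z[1]=0
i=2: i≥r, start 0; Z[2]=0
i=3: i≥r, start 0; Z[3]=0
i=4: i≥r, start 0; Z[4]=0
i=5: i≥r, start 0; Z[5]=0
i=6: i≥r, start 0; Z[6]=0
i=7: i≥r, start 0; Z[7]=0
i=8: i≥r, start 0; Z[8]=0
i=9: i≥r, start 0; Z[9]=0
i=10: i≥r, start 0; Z[10]=0
i=11: i≥r, start 0; Z[11]=0
i=12: i≥r, start 0; Z[12]=0
i=13: i≥r, start 0; Z[13]=0
i=14: i≥r, start 0; Z[14]=2 scan→box=[14,16)
i=15: min(r-i=1, Z[1]=0)=0; Z[15]=0
i=16: i≥r, start 0; Z[16]=0
i=17: i≥r, start 0; Z[17]=0
i=18: i≥r, start 0; Z[18]=3 scan→box=[18,21)
i=19: min(r-i=2, Z[1]=0)=0; Z[19]=0
i=20: min(r-i=1, Z[2]=0)=0; Z[20]=0
i=21: i≥r, start 0; Z[21]=0
i=22: i≥r, start 0; Z[22]=0
i=23: i≥r, start 0; Z[23]=0
i=24: i≥r, start 0; Z[24]=1 scan→box=[24,25)
i=25: i≥r, start 0; Z[25]=0
i=26: i≥r, start 0; Z[26]=0
i=27: i≥r, start 0; Z[27]=0
i=28: i≥r, start 0; Z[28]=2 scan→box=[28,30)
i=29: min(r-i=1, Z[1]=0)=0; Z[29]=0
i=30: i≥r, start 0; Z[30]=1 scan→box=[30,31)
i=31: i≥r, start 0; Z[31]=1 scan→box=[31,32)
i=32: i≥r, start 0; Z[32]=0

[33, 0, 0, 0, 0, 0, 0, 0, 0, 0, 0, 0, 0, 0, 2, 0, 0, 0, 3, 0, 0, 0, 0, 0, 1, 0, 0, 0, 2, 0, 1, 1, 0]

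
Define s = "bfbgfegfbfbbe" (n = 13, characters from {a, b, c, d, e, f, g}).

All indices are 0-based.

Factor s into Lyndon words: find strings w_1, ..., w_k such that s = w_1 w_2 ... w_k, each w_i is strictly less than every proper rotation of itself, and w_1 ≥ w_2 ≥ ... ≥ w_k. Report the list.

emit factor 1: 'bfbgfegf' (i=0, period=8)
emit factor 2: 'bf' (i=8, period=2)
emit factor 3: 'bbe' (i=10, period=3)

["bfbgfegf", "bf", "bbe"]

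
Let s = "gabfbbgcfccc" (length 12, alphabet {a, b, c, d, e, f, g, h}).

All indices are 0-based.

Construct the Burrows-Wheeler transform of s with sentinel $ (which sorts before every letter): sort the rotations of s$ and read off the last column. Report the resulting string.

cgfabccfgbc$b

rank  rotation       last
    0  $gabfbbgcfccc  c
    1  abfbbgcfccc$g  g
    2  bbgcfccc$gabf  f
    3  bfbbgcfccc$ga  a
    4  bgcfccc$gabfb  b
    5  c$gabfbbgcfcc  c
    6  cc$gabfbbgcfc  c
    7  ccc$gabfbbgcf  f
    8  cfccc$gabfbbg  g
    9  fbbgcfccc$gab  b
   10  fccc$gabfbbgc  c
   11  gabfbbgcfccc$  $
   12  gcfccc$gabfbb  b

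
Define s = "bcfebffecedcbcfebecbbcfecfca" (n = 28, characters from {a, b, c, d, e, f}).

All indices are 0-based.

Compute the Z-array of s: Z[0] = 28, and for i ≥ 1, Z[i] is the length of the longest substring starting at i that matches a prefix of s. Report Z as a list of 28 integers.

Z[0]=28
i=1: fresh scan; Z[1]=0
i=2: fresh scan; Z[2]=0
i=3: fresh scan; Z[3]=0
i=4: fresh scan; Z[4]=1 scan→box=[4,5)
i=5: fresh scan; Z[5]=0
i=6: fresh scan; Z[6]=0
i=7: fresh scan; Z[7]=0
i=8: fresh scan; Z[8]=0
i=9: fresh scan; Z[9]=0
i=10: fresh scan; Z[10]=0
i=11: fresh scan; Z[11]=0
i=12: fresh scan; Z[12]=5 scan→box=[12,17)
i=13: min(r-i=4, Z[1]=0)=0; Z[13]=0
i=14: min(r-i=3, Z[2]=0)=0; Z[14]=0
i=15: min(r-i=2, Z[3]=0)=0; Z[15]=0
i=16: min(r-i=1, Z[4]=1)=1; Z[16]=1
i=17: fresh scan; Z[17]=0
i=18: fresh scan; Z[18]=0
i=19: fresh scan; Z[19]=1 scan→box=[19,20)
i=20: fresh scan; Z[20]=4 scan→box=[20,24)
i=21: min(r-i=3, Z[1]=0)=0; Z[21]=0
i=22: min(r-i=2, Z[2]=0)=0; Z[22]=0
i=23: min(r-i=1, Z[3]=0)=0; Z[23]=0
i=24: fresh scan; Z[24]=0
i=25: fresh scan; Z[25]=0
i=26: fresh scan; Z[26]=0
i=27: fresh scan; Z[27]=0

[28, 0, 0, 0, 1, 0, 0, 0, 0, 0, 0, 0, 5, 0, 0, 0, 1, 0, 0, 1, 4, 0, 0, 0, 0, 0, 0, 0]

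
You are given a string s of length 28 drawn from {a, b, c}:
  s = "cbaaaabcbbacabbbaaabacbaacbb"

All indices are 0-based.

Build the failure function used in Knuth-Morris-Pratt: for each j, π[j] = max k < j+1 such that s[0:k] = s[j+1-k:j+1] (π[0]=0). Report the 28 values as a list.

π[0] = 0
j=1 s[j]='b': π[1]=0 (border '')
j=2 s[j]='a': π[2]=0 (border '')
j=3 s[j]='a': π[3]=0 (border '')
j=4 s[j]='a': π[4]=0 (border '')
j=5 s[j]='a': π[5]=0 (border '')
j=6 s[j]='b': π[6]=0 (border '')
j=7 s[j]='c': π[7]=1 (border 'c')
j=8 s[j]='b': π[8]=2 (border 'cb')
j=9 s[j]='b': k: 2→0; π[9]=0 (border '')
j=10 s[j]='a': π[10]=0 (border '')
j=11 s[j]='c': π[11]=1 (border 'c')
j=12 s[j]='a': k: 1→0; π[12]=0 (border '')
j=13 s[j]='b': π[13]=0 (border '')
j=14 s[j]='b': π[14]=0 (border '')
j=15 s[j]='b': π[15]=0 (border '')
j=16 s[j]='a': π[16]=0 (border '')
j=17 s[j]='a': π[17]=0 (border '')
j=18 s[j]='a': π[18]=0 (border '')
j=19 s[j]='b': π[19]=0 (border '')
j=20 s[j]='a': π[20]=0 (border '')
j=21 s[j]='c': π[21]=1 (border 'c')
j=22 s[j]='b': π[22]=2 (border 'cb')
j=23 s[j]='a': π[23]=3 (border 'cba')
j=24 s[j]='a': π[24]=4 (border 'cbaa')
j=25 s[j]='c': k: 4→0; π[25]=1 (border 'c')
j=26 s[j]='b': π[26]=2 (border 'cb')
j=27 s[j]='b': k: 2→0; π[27]=0 (border '')

[0, 0, 0, 0, 0, 0, 0, 1, 2, 0, 0, 1, 0, 0, 0, 0, 0, 0, 0, 0, 0, 1, 2, 3, 4, 1, 2, 0]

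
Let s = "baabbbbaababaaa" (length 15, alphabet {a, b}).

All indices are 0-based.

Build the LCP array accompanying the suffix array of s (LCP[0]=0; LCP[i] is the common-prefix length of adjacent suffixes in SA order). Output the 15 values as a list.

sorted suffixes:
  #0 SA[0]=14  'a'
  #1 SA[1]=13  'aa'
  #2 SA[2]=12  'aaa'
  #3 SA[3]=7  'aababaaa'
  #4 SA[4]=1  'aabbbbaababaaa'
  #5 SA[5]=10  'abaaa'
  #6 SA[6]=8  'ababaaa'
  #7 SA[7]=2  'abbbbaababaaa'
  #8 SA[8]=11  'baaa'
  #9 SA[9]=6  'baababaaa'
  #10 SA[10]=0  'baabbbbaababaaa'
  #11 SA[11]=9  'babaaa'
  #12 SA[12]=5  'bbaababaaa'
  #13 SA[13]=4  'bbbaababaaa'
  #14 SA[14]=3  'bbbbaababaaa'

SA = [14, 13, 12, 7, 1, 10, 8, 2, 11, 6, 0, 9, 5, 4, 3]
rank  pair      lcp
   1  s[14:],s[13:]  1  'a'
   2  s[13:],s[12:]  2  'aa'
   3  s[12:],s[7:]  2  'aa'
   4  s[7:],s[1:]  3  'aab'
   5  s[1:],s[10:]  1  'a'
   6  s[10:],s[8:]  3  'aba'
   7  s[8:],s[2:]  2  'ab'
   8  s[2:],s[11:]  0  ''
   9  s[11:],s[6:]  3  'baa'
  10  s[6:],s[0:]  4  'baab'
  11  s[0:],s[9:]  2  'ba'
  12  s[9:],s[5:]  1  'b'
  13  s[5:],s[4:]  2  'bb'
  14  s[4:],s[3:]  3  'bbb'

[0, 1, 2, 2, 3, 1, 3, 2, 0, 3, 4, 2, 1, 2, 3]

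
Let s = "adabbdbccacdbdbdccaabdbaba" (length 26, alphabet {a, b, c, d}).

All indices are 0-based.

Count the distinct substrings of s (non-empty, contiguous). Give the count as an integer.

sorted suffixes:
  #0 SA[0]=25  'a'
  #1 SA[1]=18  'aabdbaba'
  #2 SA[2]=23  'aba'
  #3 SA[3]=2  'abbdbccacdbdbdccaabdbaba'
  #4 SA[4]=19  'abdbaba'
  #5 SA[5]=9  'acdbdbdccaabdbaba'
  #6 SA[6]=0  'adabbdbccacdbdbdccaabdbaba'
  #7 SA[7]=24  'ba'
  #8 SA[8]=22  'baba'
  #9 SA[9]=3  'bbdbccacdbdbdccaabdbaba'
  #10 SA[10]=6  'bccacdbdbdccaabdbaba'
  #11 SA[11]=20  'bdbaba'
  #12 SA[12]=4  'bdbccacdbdbdccaabdbaba'
  #13 SA[13]=12  'bdbdccaabdbaba'
  #14 SA[14]=14  'bdccaabdbaba'
  #15 SA[15]=17  'caabdbaba'
  #16 SA[16]=8  'cacdbdbdccaabdbaba'
  #17 SA[17]=16  'ccaabdbaba'
  #18 SA[18]=7  'ccacdbdbdccaabdbaba'
  #19 SA[19]=10  'cdbdbdccaabdbaba'
  #20 SA[20]=1  'dabbdbccacdbdbdccaabdbaba'
  #21 SA[21]=21  'dbaba'
  #22 SA[22]=5  'dbccacdbdbdccaabdbaba'
  #23 SA[23]=11  'dbdbdccaabdbaba'
  #24 SA[24]=13  'dbdccaabdbaba'
  #25 SA[25]=15  'dccaabdbaba'

SA = [25, 18, 23, 2, 19, 9, 0, 24, 22, 3, 6, 20, 4, 12, 14, 17, 8, 16, 7, 10, 1, 21, 5, 11, 13, 15]
[i] adj suffixes → lcp
  [1] 25/18 → 1 ('a')
  [2] 18/23 → 1 ('a')
  [3] 23/2 → 2 ('ab')
  [4] 2/19 → 2 ('ab')
  [5] 19/9 → 1 ('a')
  [6] 9/0 → 1 ('a')
  [7] 0/24 → 0 ('')
  [8] 24/22 → 2 ('ba')
  [9] 22/3 → 1 ('b')
  [10] 3/6 → 1 ('b')
  [11] 6/20 → 1 ('b')
  [12] 20/4 → 3 ('bdb')
  [13] 4/12 → 3 ('bdb')
  [14] 12/14 → 2 ('bd')
  [15] 14/17 → 0 ('')
  [16] 17/8 → 2 ('ca')
  [17] 8/16 → 1 ('c')
  [18] 16/7 → 3 ('cca')
  [19] 7/10 → 1 ('c')
  [20] 10/1 → 0 ('')
  [21] 1/21 → 1 ('d')
  [22] 21/5 → 2 ('db')
  [23] 5/11 → 2 ('db')
  [24] 11/13 → 3 ('dbd')
  [25] 13/15 → 1 ('d')

n(n+1)/2 = 26·27/2 = 351
Σ LCP = 0 + 1 + 1 + 2 + 2 + 1 + 1 + 0 + 2 + 1 + 1 + 1 + 3 + 3 + 2 + 0 + 2 + 1 + 3 + 1 + 0 + 1 + 2 + 2 + 3 + 1 = 37
distinct = 351 − 37 = 314

314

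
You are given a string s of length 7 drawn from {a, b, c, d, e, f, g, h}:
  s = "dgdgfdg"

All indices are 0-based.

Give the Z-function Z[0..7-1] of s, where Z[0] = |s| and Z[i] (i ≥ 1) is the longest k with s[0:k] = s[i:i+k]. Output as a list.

Z[0]=7
i=1: i≥r, start 0; Z[1]=0
i=2: i≥r, start 0; Z[2]=2 grow→box=[2,4)
i=3: min(r-i=1, Z[1]=0)=0; Z[3]=0
i=4: i≥r, start 0; Z[4]=0
i=5: i≥r, start 0; Z[5]=2 grow→box=[5,7)
i=6: min(r-i=1, Z[1]=0)=0; Z[6]=0

[7, 0, 2, 0, 0, 2, 0]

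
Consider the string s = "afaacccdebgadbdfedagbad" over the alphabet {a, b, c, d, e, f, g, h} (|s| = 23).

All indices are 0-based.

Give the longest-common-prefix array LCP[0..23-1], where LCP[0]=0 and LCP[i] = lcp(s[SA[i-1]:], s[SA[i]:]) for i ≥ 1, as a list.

rank→(start, suffix):
  0 → (2, 'aacccdebgadbdfedagbad')
  1 → (3, 'acccdebgadbdfedagbad')
  2 → (21, 'ad')
  3 → (11, 'adbdfedagbad')
  4 → (0, 'afaacccdebgadbdfedagbad')
  5 → (18, 'agbad')
  6 → (20, 'bad')
  7 → (13, 'bdfedagbad')
  8 → (9, 'bgadbdfedagbad')
  9 → (4, 'cccdebgadbdfedagbad')
  10 → (5, 'ccdebgadbdfedagbad')
  11 → (6, 'cdebgadbdfedagbad')
  12 → (22, 'd')
  13 → (17, 'dagbad')
  14 → (12, 'dbdfedagbad')
  15 → (7, 'debgadbdfedagbad')
  16 → (14, 'dfedagbad')
  17 → (8, 'ebgadbdfedagbad')
  18 → (16, 'edagbad')
  19 → (1, 'faacccdebgadbdfedagbad')
  20 → (15, 'fedagbad')
  21 → (10, 'gadbdfedagbad')
  22 → (19, 'gbad')

SA = [2, 3, 21, 11, 0, 18, 20, 13, 9, 4, 5, 6, 22, 17, 12, 7, 14, 8, 16, 1, 15, 10, 19]
[i] adj suffixes → lcp
  [1] 2/3 → 1 ('a')
  [2] 3/21 → 1 ('a')
  [3] 21/11 → 2 ('ad')
  [4] 11/0 → 1 ('a')
  [5] 0/18 → 1 ('a')
  [6] 18/20 → 0 ('')
  [7] 20/13 → 1 ('b')
  [8] 13/9 → 1 ('b')
  [9] 9/4 → 0 ('')
  [10] 4/5 → 2 ('cc')
  [11] 5/6 → 1 ('c')
  [12] 6/22 → 0 ('')
  [13] 22/17 → 1 ('d')
  [14] 17/12 → 1 ('d')
  [15] 12/7 → 1 ('d')
  [16] 7/14 → 1 ('d')
  [17] 14/8 → 0 ('')
  [18] 8/16 → 1 ('e')
  [19] 16/1 → 0 ('')
  [20] 1/15 → 1 ('f')
  [21] 15/10 → 0 ('')
  [22] 10/19 → 1 ('g')

[0, 1, 1, 2, 1, 1, 0, 1, 1, 0, 2, 1, 0, 1, 1, 1, 1, 0, 1, 0, 1, 0, 1]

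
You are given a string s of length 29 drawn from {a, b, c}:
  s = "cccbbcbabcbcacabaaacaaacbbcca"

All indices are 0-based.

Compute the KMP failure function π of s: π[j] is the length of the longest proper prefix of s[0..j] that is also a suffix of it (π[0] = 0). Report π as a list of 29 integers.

π[0] = 0
j=1 s[j]='c': π[1]=1 (border 'c')
j=2 s[j]='c': π[2]=2 (border 'cc')
j=3 s[j]='b': k: 2→1→0; π[3]=0 (border '')
j=4 s[j]='b': π[4]=0 (border '')
j=5 s[j]='c': π[5]=1 (border 'c')
j=6 s[j]='b': k: 1→0; π[6]=0 (border '')
j=7 s[j]='a': π[7]=0 (border '')
j=8 s[j]='b': π[8]=0 (border '')
j=9 s[j]='c': π[9]=1 (border 'c')
j=10 s[j]='b': k: 1→0; π[10]=0 (border '')
j=11 s[j]='c': π[11]=1 (border 'c')
j=12 s[j]='a': k: 1→0; π[12]=0 (border '')
j=13 s[j]='c': π[13]=1 (border 'c')
j=14 s[j]='a': k: 1→0; π[14]=0 (border '')
j=15 s[j]='b': π[15]=0 (border '')
j=16 s[j]='a': π[16]=0 (border '')
j=17 s[j]='a': π[17]=0 (border '')
j=18 s[j]='a': π[18]=0 (border '')
j=19 s[j]='c': π[19]=1 (border 'c')
j=20 s[j]='a': k: 1→0; π[20]=0 (border '')
j=21 s[j]='a': π[21]=0 (border '')
j=22 s[j]='a': π[22]=0 (border '')
j=23 s[j]='c': π[23]=1 (border 'c')
j=24 s[j]='b': k: 1→0; π[24]=0 (border '')
j=25 s[j]='b': π[25]=0 (border '')
j=26 s[j]='c': π[26]=1 (border 'c')
j=27 s[j]='c': π[27]=2 (border 'cc')
j=28 s[j]='a': k: 2→1→0; π[28]=0 (border '')

[0, 1, 2, 0, 0, 1, 0, 0, 0, 1, 0, 1, 0, 1, 0, 0, 0, 0, 0, 1, 0, 0, 0, 1, 0, 0, 1, 2, 0]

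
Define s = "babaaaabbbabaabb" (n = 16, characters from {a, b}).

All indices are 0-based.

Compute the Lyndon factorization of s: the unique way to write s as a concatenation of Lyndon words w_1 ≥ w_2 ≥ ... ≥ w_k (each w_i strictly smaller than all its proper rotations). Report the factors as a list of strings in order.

emit factor 1: 'b' (i=0, period=1)
emit factor 2: 'ab' (i=1, period=2)
emit factor 3: 'aaaabbbabaabb' (i=3, period=13)

["b", "ab", "aaaabbbabaabb"]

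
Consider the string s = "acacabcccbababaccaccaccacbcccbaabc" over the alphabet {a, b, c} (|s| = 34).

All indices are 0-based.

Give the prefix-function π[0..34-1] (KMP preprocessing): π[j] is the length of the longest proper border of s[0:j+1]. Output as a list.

[0, 0, 1, 2, 3, 0, 0, 0, 0, 0, 1, 0, 1, 0, 1, 2, 0, 1, 2, 0, 1, 2, 0, 1, 2, 0, 0, 0, 0, 0, 1, 1, 0, 0]

π[0] = 0
j=1 s[j]='c': π[1]=0 (border '')
j=2 s[j]='a': π[2]=1 (border 'a')
j=3 s[j]='c': π[3]=2 (border 'ac')
j=4 s[j]='a': π[4]=3 (border 'aca')
j=5 s[j]='b': k: 3→1→0; π[5]=0 (border '')
j=6 s[j]='c': π[6]=0 (border '')
j=7 s[j]='c': π[7]=0 (border '')
j=8 s[j]='c': π[8]=0 (border '')
j=9 s[j]='b': π[9]=0 (border '')
j=10 s[j]='a': π[10]=1 (border 'a')
j=11 s[j]='b': k: 1→0; π[11]=0 (border '')
j=12 s[j]='a': π[12]=1 (border 'a')
j=13 s[j]='b': k: 1→0; π[13]=0 (border '')
j=14 s[j]='a': π[14]=1 (border 'a')
j=15 s[j]='c': π[15]=2 (border 'ac')
j=16 s[j]='c': k: 2→0; π[16]=0 (border '')
j=17 s[j]='a': π[17]=1 (border 'a')
j=18 s[j]='c': π[18]=2 (border 'ac')
j=19 s[j]='c': k: 2→0; π[19]=0 (border '')
j=20 s[j]='a': π[20]=1 (border 'a')
j=21 s[j]='c': π[21]=2 (border 'ac')
j=22 s[j]='c': k: 2→0; π[22]=0 (border '')
j=23 s[j]='a': π[23]=1 (border 'a')
j=24 s[j]='c': π[24]=2 (border 'ac')
j=25 s[j]='b': k: 2→0; π[25]=0 (border '')
j=26 s[j]='c': π[26]=0 (border '')
j=27 s[j]='c': π[27]=0 (border '')
j=28 s[j]='c': π[28]=0 (border '')
j=29 s[j]='b': π[29]=0 (border '')
j=30 s[j]='a': π[30]=1 (border 'a')
j=31 s[j]='a': k: 1→0; π[31]=1 (border 'a')
j=32 s[j]='b': k: 1→0; π[32]=0 (border '')
j=33 s[j]='c': π[33]=0 (border '')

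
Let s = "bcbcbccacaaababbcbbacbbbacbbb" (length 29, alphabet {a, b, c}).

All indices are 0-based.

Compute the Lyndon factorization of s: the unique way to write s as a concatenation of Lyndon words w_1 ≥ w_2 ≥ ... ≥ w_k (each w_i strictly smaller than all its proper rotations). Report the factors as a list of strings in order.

["bcbcbcc", "ac", "aaababbcbbacbbbacbbb"]

emit factor 1: 'bcbcbcc' (i=0, period=7)
emit factor 2: 'ac' (i=7, period=2)
emit factor 3: 'aaababbcbbacbbbacbbb' (i=9, period=20)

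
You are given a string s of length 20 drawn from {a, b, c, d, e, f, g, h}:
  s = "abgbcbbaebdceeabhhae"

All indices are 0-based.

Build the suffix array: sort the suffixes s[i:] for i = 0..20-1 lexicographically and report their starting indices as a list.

[0, 14, 18, 7, 6, 5, 3, 9, 1, 15, 4, 11, 10, 19, 13, 8, 12, 2, 17, 16]

rank | idx | suffix
   0 |   0 | abgbcbbaebdceeabhhae
   1 |  14 | abhhae
   2 |  18 | ae
   3 |   7 | aebdceeabhhae
   4 |   6 | baebdceeabhhae
   5 |   5 | bbaebdceeabhhae
   6 |   3 | bcbbaebdceeabhhae
   7 |   9 | bdceeabhhae
   8 |   1 | bgbcbbaebdceeabhhae
   9 |  15 | bhhae
  10 |   4 | cbbaebdceeabhhae
  11 |  11 | ceeabhhae
  12 |  10 | dceeabhhae
  13 |  19 | e
  14 |  13 | eabhhae
  15 |   8 | ebdceeabhhae
  16 |  12 | eeabhhae
  17 |   2 | gbcbbaebdceeabhhae
  18 |  17 | hae
  19 |  16 | hhae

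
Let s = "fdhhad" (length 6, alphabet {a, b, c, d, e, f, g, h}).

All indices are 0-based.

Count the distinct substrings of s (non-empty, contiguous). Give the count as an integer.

rank→(start, suffix):
  0 → (4, 'ad')
  1 → (5, 'd')
  2 → (1, 'dhhad')
  3 → (0, 'fdhhad')
  4 → (3, 'had')
  5 → (2, 'hhad')

SA = [4, 5, 1, 0, 3, 2]
[i] adj suffixes → lcp
  [1] 4/5 → 0 ('')
  [2] 5/1 → 1 ('d')
  [3] 1/0 → 0 ('')
  [4] 0/3 → 0 ('')
  [5] 3/2 → 1 ('h')

n(n+1)/2 = 6·7/2 = 21
Σ LCP = 0 + 0 + 1 + 0 + 0 + 1 = 2
distinct = 21 − 2 = 19

19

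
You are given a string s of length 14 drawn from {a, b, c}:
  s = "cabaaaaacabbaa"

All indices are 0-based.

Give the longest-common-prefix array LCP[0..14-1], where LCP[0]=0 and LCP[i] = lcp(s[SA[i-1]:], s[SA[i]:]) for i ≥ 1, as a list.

[0, 1, 2, 4, 3, 2, 1, 2, 1, 0, 3, 1, 0, 3]

rank→(start, suffix):
  0 → (13, 'a')
  1 → (12, 'aa')
  2 → (3, 'aaaaacabbaa')
  3 → (4, 'aaaacabbaa')
  4 → (5, 'aaacabbaa')
  5 → (6, 'aacabbaa')
  6 → (1, 'abaaaaacabbaa')
  7 → (9, 'abbaa')
  8 → (7, 'acabbaa')
  9 → (11, 'baa')
  10 → (2, 'baaaaacabbaa')
  11 → (10, 'bbaa')
  12 → (0, 'cabaaaaacabbaa')
  13 → (8, 'cabbaa')

SA = [13, 12, 3, 4, 5, 6, 1, 9, 7, 11, 2, 10, 0, 8]
[i] adj suffixes → lcp
  [1] 13/12 → 1 ('a')
  [2] 12/3 → 2 ('aa')
  [3] 3/4 → 4 ('aaaa')
  [4] 4/5 → 3 ('aaa')
  [5] 5/6 → 2 ('aa')
  [6] 6/1 → 1 ('a')
  [7] 1/9 → 2 ('ab')
  [8] 9/7 → 1 ('a')
  [9] 7/11 → 0 ('')
  [10] 11/2 → 3 ('baa')
  [11] 2/10 → 1 ('b')
  [12] 10/0 → 0 ('')
  [13] 0/8 → 3 ('cab')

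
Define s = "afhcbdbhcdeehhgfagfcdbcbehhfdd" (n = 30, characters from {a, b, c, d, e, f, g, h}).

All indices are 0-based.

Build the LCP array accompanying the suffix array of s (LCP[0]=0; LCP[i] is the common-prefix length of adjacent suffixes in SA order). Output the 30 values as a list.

rank→(start, suffix):
  0 → (0, 'afhcbdbhcdeehhgfagfcdbcbehhfdd')
  1 → (16, 'agfcdbcbehhfdd')
  2 → (21, 'bcbehhfdd')
  3 → (4, 'bdbhcdeehhgfagfcdbcbehhfdd')
  4 → (23, 'behhfdd')
  5 → (6, 'bhcdeehhgfagfcdbcbehhfdd')
  6 → (3, 'cbdbhcdeehhgfagfcdbcbehhfdd')
  7 → (22, 'cbehhfdd')
  8 → (19, 'cdbcbehhfdd')
  9 → (8, 'cdeehhgfagfcdbcbehhfdd')
  10 → (29, 'd')
  11 → (20, 'dbcbehhfdd')
  12 → (5, 'dbhcdeehhgfagfcdbcbehhfdd')
  13 → (28, 'dd')
  14 → (9, 'deehhgfagfcdbcbehhfdd')
  15 → (10, 'eehhgfagfcdbcbehhfdd')
  16 → (24, 'ehhfdd')
  17 → (11, 'ehhgfagfcdbcbehhfdd')
  18 → (15, 'fagfcdbcbehhfdd')
  19 → (18, 'fcdbcbehhfdd')
  20 → (27, 'fdd')
  21 → (1, 'fhcbdbhcdeehhgfagfcdbcbehhfdd')
  22 → (14, 'gfagfcdbcbehhfdd')
  23 → (17, 'gfcdbcbehhfdd')
  24 → (2, 'hcbdbhcdeehhgfagfcdbcbehhfdd')
  25 → (7, 'hcdeehhgfagfcdbcbehhfdd')
  26 → (26, 'hfdd')
  27 → (13, 'hgfagfcdbcbehhfdd')
  28 → (25, 'hhfdd')
  29 → (12, 'hhgfagfcdbcbehhfdd')

SA = [0, 16, 21, 4, 23, 6, 3, 22, 19, 8, 29, 20, 5, 28, 9, 10, 24, 11, 15, 18, 27, 1, 14, 17, 2, 7, 26, 13, 25, 12]
[i] adj suffixes → lcp
  [1] 0/16 → 1 ('a')
  [2] 16/21 → 0 ('')
  [3] 21/4 → 1 ('b')
  [4] 4/23 → 1 ('b')
  [5] 23/6 → 1 ('b')
  [6] 6/3 → 0 ('')
  [7] 3/22 → 2 ('cb')
  [8] 22/19 → 1 ('c')
  [9] 19/8 → 2 ('cd')
  [10] 8/29 → 0 ('')
  [11] 29/20 → 1 ('d')
  [12] 20/5 → 2 ('db')
  [13] 5/28 → 1 ('d')
  [14] 28/9 → 1 ('d')
  [15] 9/10 → 0 ('')
  [16] 10/24 → 1 ('e')
  [17] 24/11 → 3 ('ehh')
  [18] 11/15 → 0 ('')
  [19] 15/18 → 1 ('f')
  [20] 18/27 → 1 ('f')
  [21] 27/1 → 1 ('f')
  [22] 1/14 → 0 ('')
  [23] 14/17 → 2 ('gf')
  [24] 17/2 → 0 ('')
  [25] 2/7 → 2 ('hc')
  [26] 7/26 → 1 ('h')
  [27] 26/13 → 1 ('h')
  [28] 13/25 → 1 ('h')
  [29] 25/12 → 2 ('hh')

[0, 1, 0, 1, 1, 1, 0, 2, 1, 2, 0, 1, 2, 1, 1, 0, 1, 3, 0, 1, 1, 1, 0, 2, 0, 2, 1, 1, 1, 2]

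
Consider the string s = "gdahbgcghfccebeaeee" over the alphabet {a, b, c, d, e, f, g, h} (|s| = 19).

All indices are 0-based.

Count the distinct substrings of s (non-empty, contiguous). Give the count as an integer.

rank→(start, suffix):
  0 → (15, 'aeee')
  1 → (2, 'ahbgcghfccebeaeee')
  2 → (13, 'beaeee')
  3 → (4, 'bgcghfccebeaeee')
  4 → (10, 'ccebeaeee')
  5 → (11, 'cebeaeee')
  6 → (6, 'cghfccebeaeee')
  7 → (1, 'dahbgcghfccebeaeee')
  8 → (18, 'e')
  9 → (14, 'eaeee')
  10 → (12, 'ebeaeee')
  11 → (17, 'ee')
  12 → (16, 'eee')
  13 → (9, 'fccebeaeee')
  14 → (5, 'gcghfccebeaeee')
  15 → (0, 'gdahbgcghfccebeaeee')
  16 → (7, 'ghfccebeaeee')
  17 → (3, 'hbgcghfccebeaeee')
  18 → (8, 'hfccebeaeee')

SA = [15, 2, 13, 4, 10, 11, 6, 1, 18, 14, 12, 17, 16, 9, 5, 0, 7, 3, 8]
i: (SA[i-1],SA[i]) lcp shared
  1: (15,2) 1 'a'
  2: (2,13) 0 ''
  3: (13,4) 1 'b'
  4: (4,10) 0 ''
  5: (10,11) 1 'c'
  6: (11,6) 1 'c'
  7: (6,1) 0 ''
  8: (1,18) 0 ''
  9: (18,14) 1 'e'
  10: (14,12) 1 'e'
  11: (12,17) 1 'e'
  12: (17,16) 2 'ee'
  13: (16,9) 0 ''
  14: (9,5) 0 ''
  15: (5,0) 1 'g'
  16: (0,7) 1 'g'
  17: (7,3) 0 ''
  18: (3,8) 1 'h'

n(n+1)/2 = 19·20/2 = 190
Σ LCP = 0 + 1 + 0 + 1 + 0 + 1 + 1 + 0 + 0 + 1 + 1 + 1 + 2 + 0 + 0 + 1 + 1 + 0 + 1 = 12
distinct = 190 − 12 = 178

178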